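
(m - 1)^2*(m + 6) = m^3 + 4*m^2 - 11*m + 6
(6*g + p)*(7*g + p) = 42*g^2 + 13*g*p + p^2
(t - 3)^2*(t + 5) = t^3 - t^2 - 21*t + 45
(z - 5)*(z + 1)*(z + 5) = z^3 + z^2 - 25*z - 25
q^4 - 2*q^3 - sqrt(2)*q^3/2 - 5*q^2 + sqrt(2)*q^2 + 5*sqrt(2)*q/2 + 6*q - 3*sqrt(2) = (q - 3)*(q - 1)*(q + 2)*(q - sqrt(2)/2)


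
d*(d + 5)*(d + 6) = d^3 + 11*d^2 + 30*d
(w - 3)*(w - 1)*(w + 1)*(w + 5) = w^4 + 2*w^3 - 16*w^2 - 2*w + 15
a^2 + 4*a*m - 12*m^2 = (a - 2*m)*(a + 6*m)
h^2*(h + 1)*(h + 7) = h^4 + 8*h^3 + 7*h^2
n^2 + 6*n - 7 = (n - 1)*(n + 7)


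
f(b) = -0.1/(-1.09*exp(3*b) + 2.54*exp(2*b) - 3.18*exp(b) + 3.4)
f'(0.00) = -0.05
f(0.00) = -0.06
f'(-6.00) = 0.00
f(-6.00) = -0.03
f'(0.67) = -0.72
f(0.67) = 0.08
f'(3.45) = -0.00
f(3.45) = 0.00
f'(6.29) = -0.00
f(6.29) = 0.00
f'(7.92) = -0.00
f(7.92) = 0.00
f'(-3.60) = -0.00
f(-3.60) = -0.03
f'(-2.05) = -0.00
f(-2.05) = -0.03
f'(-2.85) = -0.00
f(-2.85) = -0.03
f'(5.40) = -0.00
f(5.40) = 0.00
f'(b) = -0.1*(3.27*exp(3*b) - 5.08*exp(2*b) + 3.18*exp(b))/(-1.09*exp(3*b) + 2.54*exp(2*b) - 3.18*exp(b) + 3.4)^2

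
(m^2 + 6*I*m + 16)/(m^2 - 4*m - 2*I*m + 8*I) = (m + 8*I)/(m - 4)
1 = 1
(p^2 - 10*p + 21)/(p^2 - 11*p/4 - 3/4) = 4*(p - 7)/(4*p + 1)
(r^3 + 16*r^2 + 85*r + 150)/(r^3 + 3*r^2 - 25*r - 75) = (r^2 + 11*r + 30)/(r^2 - 2*r - 15)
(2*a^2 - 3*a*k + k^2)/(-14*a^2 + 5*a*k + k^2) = (-a + k)/(7*a + k)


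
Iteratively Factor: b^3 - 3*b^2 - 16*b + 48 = (b + 4)*(b^2 - 7*b + 12) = (b - 3)*(b + 4)*(b - 4)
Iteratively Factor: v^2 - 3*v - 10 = (v - 5)*(v + 2)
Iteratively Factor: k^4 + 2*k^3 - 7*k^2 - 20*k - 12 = (k + 2)*(k^3 - 7*k - 6) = (k - 3)*(k + 2)*(k^2 + 3*k + 2) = (k - 3)*(k + 2)^2*(k + 1)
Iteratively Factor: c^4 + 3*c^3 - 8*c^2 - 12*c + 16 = (c + 2)*(c^3 + c^2 - 10*c + 8) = (c - 1)*(c + 2)*(c^2 + 2*c - 8) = (c - 1)*(c + 2)*(c + 4)*(c - 2)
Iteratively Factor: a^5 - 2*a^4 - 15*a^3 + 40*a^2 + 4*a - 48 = (a + 1)*(a^4 - 3*a^3 - 12*a^2 + 52*a - 48) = (a - 3)*(a + 1)*(a^3 - 12*a + 16) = (a - 3)*(a - 2)*(a + 1)*(a^2 + 2*a - 8) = (a - 3)*(a - 2)*(a + 1)*(a + 4)*(a - 2)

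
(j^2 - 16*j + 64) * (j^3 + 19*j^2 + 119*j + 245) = j^5 + 3*j^4 - 121*j^3 - 443*j^2 + 3696*j + 15680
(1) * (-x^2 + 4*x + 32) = -x^2 + 4*x + 32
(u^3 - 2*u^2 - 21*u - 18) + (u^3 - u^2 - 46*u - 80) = 2*u^3 - 3*u^2 - 67*u - 98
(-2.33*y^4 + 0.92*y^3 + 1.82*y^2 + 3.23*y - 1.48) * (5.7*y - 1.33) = -13.281*y^5 + 8.3429*y^4 + 9.1504*y^3 + 15.9904*y^2 - 12.7319*y + 1.9684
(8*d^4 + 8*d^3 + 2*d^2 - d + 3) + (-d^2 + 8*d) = 8*d^4 + 8*d^3 + d^2 + 7*d + 3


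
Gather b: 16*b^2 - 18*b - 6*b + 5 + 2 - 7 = 16*b^2 - 24*b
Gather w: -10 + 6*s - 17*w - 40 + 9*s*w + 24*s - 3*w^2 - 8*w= 30*s - 3*w^2 + w*(9*s - 25) - 50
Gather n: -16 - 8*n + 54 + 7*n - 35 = 3 - n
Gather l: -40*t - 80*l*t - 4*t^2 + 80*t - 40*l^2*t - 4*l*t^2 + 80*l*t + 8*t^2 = -40*l^2*t - 4*l*t^2 + 4*t^2 + 40*t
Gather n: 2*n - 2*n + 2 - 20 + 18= 0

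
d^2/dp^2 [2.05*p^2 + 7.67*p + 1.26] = 4.10000000000000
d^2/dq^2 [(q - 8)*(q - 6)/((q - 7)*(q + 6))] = 2*(-13*q^3 + 270*q^2 - 1908*q + 4416)/(q^6 - 3*q^5 - 123*q^4 + 251*q^3 + 5166*q^2 - 5292*q - 74088)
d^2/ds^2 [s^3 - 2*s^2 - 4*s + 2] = 6*s - 4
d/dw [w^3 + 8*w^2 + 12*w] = 3*w^2 + 16*w + 12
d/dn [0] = 0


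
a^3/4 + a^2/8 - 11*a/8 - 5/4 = (a/4 + 1/2)*(a - 5/2)*(a + 1)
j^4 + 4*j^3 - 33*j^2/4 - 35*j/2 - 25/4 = (j - 5/2)*(j + 1/2)*(j + 1)*(j + 5)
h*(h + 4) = h^2 + 4*h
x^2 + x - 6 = (x - 2)*(x + 3)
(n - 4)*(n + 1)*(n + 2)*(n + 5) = n^4 + 4*n^3 - 15*n^2 - 58*n - 40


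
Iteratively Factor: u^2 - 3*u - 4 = (u - 4)*(u + 1)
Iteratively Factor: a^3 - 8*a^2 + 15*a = (a - 5)*(a^2 - 3*a) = a*(a - 5)*(a - 3)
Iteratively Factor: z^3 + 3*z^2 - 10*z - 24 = (z - 3)*(z^2 + 6*z + 8) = (z - 3)*(z + 2)*(z + 4)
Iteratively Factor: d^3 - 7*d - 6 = (d + 2)*(d^2 - 2*d - 3) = (d - 3)*(d + 2)*(d + 1)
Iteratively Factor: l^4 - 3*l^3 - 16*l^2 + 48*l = (l - 4)*(l^3 + l^2 - 12*l) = (l - 4)*(l + 4)*(l^2 - 3*l) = (l - 4)*(l - 3)*(l + 4)*(l)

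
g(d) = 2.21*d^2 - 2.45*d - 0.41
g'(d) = 4.42*d - 2.45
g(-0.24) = 0.31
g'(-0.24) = -3.51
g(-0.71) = 2.44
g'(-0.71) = -5.59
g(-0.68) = 2.28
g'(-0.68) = -5.46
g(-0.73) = 2.56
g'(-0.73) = -5.68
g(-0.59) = 1.80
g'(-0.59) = -5.06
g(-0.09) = -0.17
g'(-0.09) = -2.85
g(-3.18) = 29.73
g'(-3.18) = -16.51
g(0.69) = -1.05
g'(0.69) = 0.60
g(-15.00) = 533.59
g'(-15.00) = -68.75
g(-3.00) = 26.83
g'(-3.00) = -15.71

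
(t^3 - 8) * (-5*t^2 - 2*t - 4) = -5*t^5 - 2*t^4 - 4*t^3 + 40*t^2 + 16*t + 32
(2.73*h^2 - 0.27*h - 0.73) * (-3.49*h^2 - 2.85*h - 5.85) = -9.5277*h^4 - 6.8382*h^3 - 12.6533*h^2 + 3.66*h + 4.2705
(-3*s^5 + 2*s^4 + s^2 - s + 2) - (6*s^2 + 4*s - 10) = -3*s^5 + 2*s^4 - 5*s^2 - 5*s + 12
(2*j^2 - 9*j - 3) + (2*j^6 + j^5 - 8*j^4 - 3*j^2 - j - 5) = 2*j^6 + j^5 - 8*j^4 - j^2 - 10*j - 8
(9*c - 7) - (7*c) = 2*c - 7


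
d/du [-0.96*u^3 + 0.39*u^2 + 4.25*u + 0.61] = -2.88*u^2 + 0.78*u + 4.25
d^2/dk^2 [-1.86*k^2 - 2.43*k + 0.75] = -3.72000000000000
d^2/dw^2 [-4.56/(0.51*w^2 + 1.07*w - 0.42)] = (2.372112*w^2 + 4.976784*w - 4.56*(1.02*w + 1.07)*(2.04*w + 2.14) - 1.953504)/(0.51*w^2 + 1.07*w - 0.42)^3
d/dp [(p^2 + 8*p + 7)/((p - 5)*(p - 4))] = (-17*p^2 + 26*p + 223)/(p^4 - 18*p^3 + 121*p^2 - 360*p + 400)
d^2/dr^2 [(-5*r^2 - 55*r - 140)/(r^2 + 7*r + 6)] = 20*(-2*r^3 - 33*r^2 - 195*r - 389)/(r^6 + 21*r^5 + 165*r^4 + 595*r^3 + 990*r^2 + 756*r + 216)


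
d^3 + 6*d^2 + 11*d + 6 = (d + 1)*(d + 2)*(d + 3)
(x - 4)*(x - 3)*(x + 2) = x^3 - 5*x^2 - 2*x + 24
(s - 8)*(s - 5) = s^2 - 13*s + 40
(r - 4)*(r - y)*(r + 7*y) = r^3 + 6*r^2*y - 4*r^2 - 7*r*y^2 - 24*r*y + 28*y^2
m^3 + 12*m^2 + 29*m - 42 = (m - 1)*(m + 6)*(m + 7)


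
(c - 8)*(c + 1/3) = c^2 - 23*c/3 - 8/3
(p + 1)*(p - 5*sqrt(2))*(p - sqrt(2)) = p^3 - 6*sqrt(2)*p^2 + p^2 - 6*sqrt(2)*p + 10*p + 10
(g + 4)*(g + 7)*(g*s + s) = g^3*s + 12*g^2*s + 39*g*s + 28*s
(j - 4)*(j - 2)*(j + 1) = j^3 - 5*j^2 + 2*j + 8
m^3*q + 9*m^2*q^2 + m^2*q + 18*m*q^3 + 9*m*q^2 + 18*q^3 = (m + 3*q)*(m + 6*q)*(m*q + q)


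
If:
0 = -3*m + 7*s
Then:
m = 7*s/3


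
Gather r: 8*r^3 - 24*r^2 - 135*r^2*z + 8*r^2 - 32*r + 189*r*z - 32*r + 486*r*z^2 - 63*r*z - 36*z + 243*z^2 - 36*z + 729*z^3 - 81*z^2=8*r^3 + r^2*(-135*z - 16) + r*(486*z^2 + 126*z - 64) + 729*z^3 + 162*z^2 - 72*z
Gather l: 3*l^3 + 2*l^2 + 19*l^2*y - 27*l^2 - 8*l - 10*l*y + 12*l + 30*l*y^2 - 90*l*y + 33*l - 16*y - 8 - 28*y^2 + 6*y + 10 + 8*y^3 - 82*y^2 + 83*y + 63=3*l^3 + l^2*(19*y - 25) + l*(30*y^2 - 100*y + 37) + 8*y^3 - 110*y^2 + 73*y + 65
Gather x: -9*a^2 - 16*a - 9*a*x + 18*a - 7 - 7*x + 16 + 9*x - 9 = -9*a^2 + 2*a + x*(2 - 9*a)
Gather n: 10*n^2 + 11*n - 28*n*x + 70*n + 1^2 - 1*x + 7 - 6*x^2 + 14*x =10*n^2 + n*(81 - 28*x) - 6*x^2 + 13*x + 8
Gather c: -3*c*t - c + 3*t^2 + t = c*(-3*t - 1) + 3*t^2 + t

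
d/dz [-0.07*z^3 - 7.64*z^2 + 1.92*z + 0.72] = -0.21*z^2 - 15.28*z + 1.92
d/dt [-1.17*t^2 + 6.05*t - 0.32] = 6.05 - 2.34*t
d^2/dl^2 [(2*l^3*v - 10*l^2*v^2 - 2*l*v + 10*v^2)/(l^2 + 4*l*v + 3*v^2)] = 4*v*(33*l^3*v^2 - l^3 + 81*l^2*v^3 + 15*l^2*v + 27*l*v^4 + 69*l*v^2 - 45*v^5 + 77*v^3)/(l^6 + 12*l^5*v + 57*l^4*v^2 + 136*l^3*v^3 + 171*l^2*v^4 + 108*l*v^5 + 27*v^6)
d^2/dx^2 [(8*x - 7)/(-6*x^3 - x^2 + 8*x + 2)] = 2*(-4*(8*x - 7)*(9*x^2 + x - 4)^2 + (144*x^2 + 16*x + (8*x - 7)*(18*x + 1) - 64)*(6*x^3 + x^2 - 8*x - 2))/(6*x^3 + x^2 - 8*x - 2)^3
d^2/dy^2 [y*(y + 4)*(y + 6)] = 6*y + 20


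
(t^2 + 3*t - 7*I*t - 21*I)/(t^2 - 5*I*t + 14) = (t + 3)/(t + 2*I)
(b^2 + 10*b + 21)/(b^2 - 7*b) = (b^2 + 10*b + 21)/(b*(b - 7))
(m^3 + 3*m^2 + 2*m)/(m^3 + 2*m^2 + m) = (m + 2)/(m + 1)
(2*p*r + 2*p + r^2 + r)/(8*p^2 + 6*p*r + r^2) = (r + 1)/(4*p + r)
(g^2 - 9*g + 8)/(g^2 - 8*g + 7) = (g - 8)/(g - 7)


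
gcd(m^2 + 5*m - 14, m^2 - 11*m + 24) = 1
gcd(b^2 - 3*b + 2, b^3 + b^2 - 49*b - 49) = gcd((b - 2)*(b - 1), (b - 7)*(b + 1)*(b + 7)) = 1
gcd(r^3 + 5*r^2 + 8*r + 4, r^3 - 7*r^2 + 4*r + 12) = r + 1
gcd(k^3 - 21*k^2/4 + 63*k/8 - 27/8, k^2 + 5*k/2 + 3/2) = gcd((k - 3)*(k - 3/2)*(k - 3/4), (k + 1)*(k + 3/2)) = 1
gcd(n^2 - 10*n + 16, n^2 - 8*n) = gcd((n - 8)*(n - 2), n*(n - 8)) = n - 8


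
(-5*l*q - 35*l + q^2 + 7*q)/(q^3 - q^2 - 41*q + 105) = (-5*l + q)/(q^2 - 8*q + 15)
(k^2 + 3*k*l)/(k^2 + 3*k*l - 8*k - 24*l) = k/(k - 8)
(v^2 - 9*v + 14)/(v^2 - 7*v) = (v - 2)/v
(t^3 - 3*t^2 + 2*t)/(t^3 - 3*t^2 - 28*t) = (-t^2 + 3*t - 2)/(-t^2 + 3*t + 28)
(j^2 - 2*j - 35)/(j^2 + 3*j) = (j^2 - 2*j - 35)/(j*(j + 3))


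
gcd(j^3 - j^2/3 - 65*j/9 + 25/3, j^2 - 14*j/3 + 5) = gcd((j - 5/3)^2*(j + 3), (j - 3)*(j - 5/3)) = j - 5/3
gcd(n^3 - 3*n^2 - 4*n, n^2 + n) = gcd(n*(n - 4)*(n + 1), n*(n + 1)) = n^2 + n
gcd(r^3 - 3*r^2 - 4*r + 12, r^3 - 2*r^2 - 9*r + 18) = r^2 - 5*r + 6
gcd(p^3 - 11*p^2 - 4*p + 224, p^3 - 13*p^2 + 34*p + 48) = p - 8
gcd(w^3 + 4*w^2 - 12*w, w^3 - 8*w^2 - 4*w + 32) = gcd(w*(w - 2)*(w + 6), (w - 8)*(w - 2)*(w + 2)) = w - 2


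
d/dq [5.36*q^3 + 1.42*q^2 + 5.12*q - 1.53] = 16.08*q^2 + 2.84*q + 5.12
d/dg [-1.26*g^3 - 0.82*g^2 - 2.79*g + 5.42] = -3.78*g^2 - 1.64*g - 2.79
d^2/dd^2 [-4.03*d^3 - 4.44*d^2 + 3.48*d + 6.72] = -24.18*d - 8.88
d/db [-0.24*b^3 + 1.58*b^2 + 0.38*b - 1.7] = -0.72*b^2 + 3.16*b + 0.38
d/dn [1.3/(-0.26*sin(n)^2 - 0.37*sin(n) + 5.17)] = (0.676*sin(n) + 0.481)*cos(n)/(0.26*sin(n)^2 + 0.37*sin(n) - 5.17)^2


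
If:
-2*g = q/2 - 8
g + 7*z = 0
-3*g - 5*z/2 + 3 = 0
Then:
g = 42/37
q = 424/37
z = -6/37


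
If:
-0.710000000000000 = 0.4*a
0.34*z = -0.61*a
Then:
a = -1.78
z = 3.18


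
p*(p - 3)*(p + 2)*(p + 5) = p^4 + 4*p^3 - 11*p^2 - 30*p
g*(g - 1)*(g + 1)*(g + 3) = g^4 + 3*g^3 - g^2 - 3*g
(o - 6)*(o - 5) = o^2 - 11*o + 30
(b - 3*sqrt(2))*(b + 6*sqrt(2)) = b^2 + 3*sqrt(2)*b - 36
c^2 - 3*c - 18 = (c - 6)*(c + 3)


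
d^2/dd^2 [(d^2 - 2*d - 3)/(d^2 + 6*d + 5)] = -16/(d^3 + 15*d^2 + 75*d + 125)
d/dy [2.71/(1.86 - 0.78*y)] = 2.1138/(0.78*y - 1.86)^2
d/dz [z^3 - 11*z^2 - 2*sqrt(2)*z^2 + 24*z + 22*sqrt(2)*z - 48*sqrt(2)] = 3*z^2 - 22*z - 4*sqrt(2)*z + 24 + 22*sqrt(2)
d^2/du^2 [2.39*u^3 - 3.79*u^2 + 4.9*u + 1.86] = 14.34*u - 7.58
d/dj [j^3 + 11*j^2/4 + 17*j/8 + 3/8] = 3*j^2 + 11*j/2 + 17/8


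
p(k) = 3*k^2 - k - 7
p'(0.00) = -1.00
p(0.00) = -7.00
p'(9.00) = 53.00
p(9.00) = 227.00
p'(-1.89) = -12.34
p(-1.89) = 5.61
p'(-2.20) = -14.20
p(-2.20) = 9.72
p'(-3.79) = -23.74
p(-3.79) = 39.88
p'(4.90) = 28.40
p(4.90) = 60.13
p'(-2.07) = -13.42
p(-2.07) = 7.92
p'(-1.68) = -11.08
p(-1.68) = 3.15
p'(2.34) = 13.04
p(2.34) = 7.09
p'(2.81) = 15.86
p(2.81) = 13.88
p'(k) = 6*k - 1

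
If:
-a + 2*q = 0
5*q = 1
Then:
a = 2/5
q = 1/5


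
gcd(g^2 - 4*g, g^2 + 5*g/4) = g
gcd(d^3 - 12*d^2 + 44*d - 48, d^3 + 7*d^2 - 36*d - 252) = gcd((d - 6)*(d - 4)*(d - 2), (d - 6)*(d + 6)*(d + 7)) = d - 6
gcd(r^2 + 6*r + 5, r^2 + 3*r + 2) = r + 1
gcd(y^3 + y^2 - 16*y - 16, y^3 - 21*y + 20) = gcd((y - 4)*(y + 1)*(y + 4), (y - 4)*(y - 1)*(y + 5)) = y - 4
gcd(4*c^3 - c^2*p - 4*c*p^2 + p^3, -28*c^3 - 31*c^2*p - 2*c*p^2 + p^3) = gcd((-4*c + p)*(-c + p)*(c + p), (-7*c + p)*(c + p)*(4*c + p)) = c + p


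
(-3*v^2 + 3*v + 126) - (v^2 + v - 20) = -4*v^2 + 2*v + 146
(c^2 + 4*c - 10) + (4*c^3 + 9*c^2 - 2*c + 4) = 4*c^3 + 10*c^2 + 2*c - 6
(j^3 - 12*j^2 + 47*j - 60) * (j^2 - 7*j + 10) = j^5 - 19*j^4 + 141*j^3 - 509*j^2 + 890*j - 600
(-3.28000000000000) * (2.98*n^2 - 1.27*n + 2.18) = -9.7744*n^2 + 4.1656*n - 7.1504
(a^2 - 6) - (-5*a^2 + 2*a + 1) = 6*a^2 - 2*a - 7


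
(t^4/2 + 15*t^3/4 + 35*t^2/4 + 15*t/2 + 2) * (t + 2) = t^5/2 + 19*t^4/4 + 65*t^3/4 + 25*t^2 + 17*t + 4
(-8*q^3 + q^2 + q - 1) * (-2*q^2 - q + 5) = 16*q^5 + 6*q^4 - 43*q^3 + 6*q^2 + 6*q - 5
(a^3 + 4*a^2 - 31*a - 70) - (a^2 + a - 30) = a^3 + 3*a^2 - 32*a - 40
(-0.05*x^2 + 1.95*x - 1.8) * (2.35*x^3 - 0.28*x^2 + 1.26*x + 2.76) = -0.1175*x^5 + 4.5965*x^4 - 4.839*x^3 + 2.823*x^2 + 3.114*x - 4.968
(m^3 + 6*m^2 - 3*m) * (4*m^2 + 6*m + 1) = 4*m^5 + 30*m^4 + 25*m^3 - 12*m^2 - 3*m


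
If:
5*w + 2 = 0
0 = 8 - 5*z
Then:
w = -2/5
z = 8/5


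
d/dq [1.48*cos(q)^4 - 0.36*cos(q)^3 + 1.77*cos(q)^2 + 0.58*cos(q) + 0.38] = (-5.92*cos(q)^3 + 1.08*cos(q)^2 - 3.54*cos(q) - 0.58)*sin(q)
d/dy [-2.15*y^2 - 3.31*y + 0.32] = -4.3*y - 3.31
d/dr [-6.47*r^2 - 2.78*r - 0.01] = -12.94*r - 2.78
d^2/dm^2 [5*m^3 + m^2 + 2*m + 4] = 30*m + 2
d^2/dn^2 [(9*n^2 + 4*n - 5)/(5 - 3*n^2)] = 12*(-6*n^3 - 45*n^2 - 30*n - 25)/(27*n^6 - 135*n^4 + 225*n^2 - 125)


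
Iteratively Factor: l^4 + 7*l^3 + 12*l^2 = (l + 3)*(l^3 + 4*l^2) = l*(l + 3)*(l^2 + 4*l) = l^2*(l + 3)*(l + 4)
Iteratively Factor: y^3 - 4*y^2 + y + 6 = (y - 3)*(y^2 - y - 2) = (y - 3)*(y + 1)*(y - 2)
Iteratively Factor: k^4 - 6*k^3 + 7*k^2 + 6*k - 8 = (k - 2)*(k^3 - 4*k^2 - k + 4) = (k - 2)*(k + 1)*(k^2 - 5*k + 4) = (k - 2)*(k - 1)*(k + 1)*(k - 4)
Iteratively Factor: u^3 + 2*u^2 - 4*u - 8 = (u - 2)*(u^2 + 4*u + 4) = (u - 2)*(u + 2)*(u + 2)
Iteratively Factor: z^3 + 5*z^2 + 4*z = (z)*(z^2 + 5*z + 4) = z*(z + 4)*(z + 1)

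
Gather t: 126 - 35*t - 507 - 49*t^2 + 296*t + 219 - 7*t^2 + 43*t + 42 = -56*t^2 + 304*t - 120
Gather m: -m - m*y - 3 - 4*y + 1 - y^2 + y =m*(-y - 1) - y^2 - 3*y - 2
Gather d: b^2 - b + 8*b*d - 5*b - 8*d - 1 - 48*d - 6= b^2 - 6*b + d*(8*b - 56) - 7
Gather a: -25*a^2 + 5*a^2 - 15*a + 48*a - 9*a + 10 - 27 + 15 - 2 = -20*a^2 + 24*a - 4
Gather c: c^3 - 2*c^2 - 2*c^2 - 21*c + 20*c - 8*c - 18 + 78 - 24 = c^3 - 4*c^2 - 9*c + 36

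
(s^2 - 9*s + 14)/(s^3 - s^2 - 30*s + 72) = (s^2 - 9*s + 14)/(s^3 - s^2 - 30*s + 72)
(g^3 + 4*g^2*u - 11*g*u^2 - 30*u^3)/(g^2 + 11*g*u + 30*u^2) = (g^2 - g*u - 6*u^2)/(g + 6*u)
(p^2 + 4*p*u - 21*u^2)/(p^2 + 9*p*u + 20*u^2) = (p^2 + 4*p*u - 21*u^2)/(p^2 + 9*p*u + 20*u^2)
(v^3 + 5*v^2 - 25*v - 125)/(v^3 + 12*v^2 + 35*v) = (v^2 - 25)/(v*(v + 7))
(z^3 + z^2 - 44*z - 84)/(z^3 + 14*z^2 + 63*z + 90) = (z^2 - 5*z - 14)/(z^2 + 8*z + 15)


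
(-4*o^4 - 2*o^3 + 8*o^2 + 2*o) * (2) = -8*o^4 - 4*o^3 + 16*o^2 + 4*o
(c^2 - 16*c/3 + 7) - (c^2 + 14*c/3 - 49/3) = 70/3 - 10*c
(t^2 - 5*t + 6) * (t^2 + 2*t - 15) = t^4 - 3*t^3 - 19*t^2 + 87*t - 90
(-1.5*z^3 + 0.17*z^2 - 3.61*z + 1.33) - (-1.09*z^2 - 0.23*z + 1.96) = -1.5*z^3 + 1.26*z^2 - 3.38*z - 0.63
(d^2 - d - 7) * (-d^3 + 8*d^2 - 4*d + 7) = -d^5 + 9*d^4 - 5*d^3 - 45*d^2 + 21*d - 49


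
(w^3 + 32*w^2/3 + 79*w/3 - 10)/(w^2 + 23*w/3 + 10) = (3*w^2 + 14*w - 5)/(3*w + 5)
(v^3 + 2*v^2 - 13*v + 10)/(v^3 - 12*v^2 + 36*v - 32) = (v^2 + 4*v - 5)/(v^2 - 10*v + 16)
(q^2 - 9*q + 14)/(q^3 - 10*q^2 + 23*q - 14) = 1/(q - 1)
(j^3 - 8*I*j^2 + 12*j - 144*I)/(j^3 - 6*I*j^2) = 1 - 2*I/j + 24/j^2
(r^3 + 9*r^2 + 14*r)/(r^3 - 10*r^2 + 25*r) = (r^2 + 9*r + 14)/(r^2 - 10*r + 25)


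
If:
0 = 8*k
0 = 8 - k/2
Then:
No Solution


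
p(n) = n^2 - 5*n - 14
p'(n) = 2*n - 5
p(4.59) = -15.88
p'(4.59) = 4.18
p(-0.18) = -13.07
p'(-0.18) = -5.36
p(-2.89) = 8.80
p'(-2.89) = -10.78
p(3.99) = -18.03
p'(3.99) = 2.98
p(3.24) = -19.70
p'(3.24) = 1.48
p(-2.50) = 4.75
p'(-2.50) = -10.00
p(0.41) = -15.88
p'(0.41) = -4.18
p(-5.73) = 47.48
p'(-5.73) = -16.46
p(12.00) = 70.00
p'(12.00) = 19.00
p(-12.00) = 190.00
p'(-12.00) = -29.00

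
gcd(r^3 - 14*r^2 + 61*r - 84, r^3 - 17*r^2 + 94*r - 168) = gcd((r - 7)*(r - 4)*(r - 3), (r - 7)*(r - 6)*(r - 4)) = r^2 - 11*r + 28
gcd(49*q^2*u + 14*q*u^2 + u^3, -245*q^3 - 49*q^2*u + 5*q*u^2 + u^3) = 7*q + u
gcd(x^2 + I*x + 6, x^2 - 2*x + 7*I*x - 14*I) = 1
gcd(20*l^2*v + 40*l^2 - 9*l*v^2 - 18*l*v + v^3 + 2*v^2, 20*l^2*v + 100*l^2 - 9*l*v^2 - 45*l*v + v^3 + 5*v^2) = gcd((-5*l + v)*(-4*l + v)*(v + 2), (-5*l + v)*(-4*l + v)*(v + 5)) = 20*l^2 - 9*l*v + v^2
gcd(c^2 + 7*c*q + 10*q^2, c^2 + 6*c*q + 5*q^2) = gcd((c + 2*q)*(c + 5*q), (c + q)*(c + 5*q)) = c + 5*q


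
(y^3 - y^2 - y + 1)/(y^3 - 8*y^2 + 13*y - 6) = (y + 1)/(y - 6)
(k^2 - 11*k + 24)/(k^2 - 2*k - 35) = (-k^2 + 11*k - 24)/(-k^2 + 2*k + 35)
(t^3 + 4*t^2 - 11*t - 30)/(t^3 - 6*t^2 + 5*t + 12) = (t^2 + 7*t + 10)/(t^2 - 3*t - 4)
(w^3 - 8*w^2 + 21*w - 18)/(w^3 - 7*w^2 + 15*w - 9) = (w - 2)/(w - 1)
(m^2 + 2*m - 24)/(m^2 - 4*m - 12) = (-m^2 - 2*m + 24)/(-m^2 + 4*m + 12)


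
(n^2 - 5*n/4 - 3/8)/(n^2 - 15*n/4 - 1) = (n - 3/2)/(n - 4)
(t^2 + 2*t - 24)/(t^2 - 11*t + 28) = (t + 6)/(t - 7)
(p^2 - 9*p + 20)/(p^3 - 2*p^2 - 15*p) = (p - 4)/(p*(p + 3))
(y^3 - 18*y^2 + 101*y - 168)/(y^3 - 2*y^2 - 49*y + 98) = (y^2 - 11*y + 24)/(y^2 + 5*y - 14)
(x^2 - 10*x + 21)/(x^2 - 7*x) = (x - 3)/x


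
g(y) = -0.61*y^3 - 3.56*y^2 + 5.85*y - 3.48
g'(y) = -1.83*y^2 - 7.12*y + 5.85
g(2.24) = -15.09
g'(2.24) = -19.28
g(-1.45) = -17.59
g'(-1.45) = 12.33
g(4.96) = -136.48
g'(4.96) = -74.49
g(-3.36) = -40.19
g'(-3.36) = 9.11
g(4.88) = -130.60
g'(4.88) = -72.48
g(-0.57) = -7.86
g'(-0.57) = 9.31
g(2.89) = -31.03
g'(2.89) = -30.01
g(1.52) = -4.96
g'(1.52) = -9.20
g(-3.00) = -36.60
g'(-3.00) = 10.74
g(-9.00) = 100.20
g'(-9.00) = -78.30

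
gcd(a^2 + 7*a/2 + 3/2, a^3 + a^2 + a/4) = a + 1/2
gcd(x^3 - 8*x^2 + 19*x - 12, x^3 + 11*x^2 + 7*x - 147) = x - 3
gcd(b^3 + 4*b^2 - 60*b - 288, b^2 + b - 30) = b + 6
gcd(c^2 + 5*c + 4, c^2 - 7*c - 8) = c + 1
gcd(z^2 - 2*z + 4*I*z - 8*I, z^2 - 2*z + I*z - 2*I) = z - 2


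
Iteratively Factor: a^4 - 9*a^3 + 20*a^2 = (a)*(a^3 - 9*a^2 + 20*a) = a^2*(a^2 - 9*a + 20) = a^2*(a - 5)*(a - 4)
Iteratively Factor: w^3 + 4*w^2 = (w)*(w^2 + 4*w) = w^2*(w + 4)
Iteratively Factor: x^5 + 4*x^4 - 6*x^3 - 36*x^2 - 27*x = (x + 3)*(x^4 + x^3 - 9*x^2 - 9*x) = (x - 3)*(x + 3)*(x^3 + 4*x^2 + 3*x) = (x - 3)*(x + 3)^2*(x^2 + x) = (x - 3)*(x + 1)*(x + 3)^2*(x)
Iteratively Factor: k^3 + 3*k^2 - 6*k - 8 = (k + 4)*(k^2 - k - 2) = (k + 1)*(k + 4)*(k - 2)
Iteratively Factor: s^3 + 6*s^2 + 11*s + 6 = (s + 1)*(s^2 + 5*s + 6) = (s + 1)*(s + 3)*(s + 2)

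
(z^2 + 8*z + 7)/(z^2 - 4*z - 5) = (z + 7)/(z - 5)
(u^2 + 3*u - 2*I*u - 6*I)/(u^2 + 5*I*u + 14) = (u + 3)/(u + 7*I)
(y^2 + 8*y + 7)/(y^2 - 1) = (y + 7)/(y - 1)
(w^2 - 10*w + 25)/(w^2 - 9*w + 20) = (w - 5)/(w - 4)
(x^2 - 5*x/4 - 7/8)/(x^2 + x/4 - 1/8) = (4*x - 7)/(4*x - 1)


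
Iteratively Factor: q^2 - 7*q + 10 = (q - 5)*(q - 2)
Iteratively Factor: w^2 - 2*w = (w)*(w - 2)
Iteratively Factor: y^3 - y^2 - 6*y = (y + 2)*(y^2 - 3*y) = y*(y + 2)*(y - 3)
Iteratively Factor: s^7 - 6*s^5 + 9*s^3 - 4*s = (s + 1)*(s^6 - s^5 - 5*s^4 + 5*s^3 + 4*s^2 - 4*s) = (s + 1)*(s + 2)*(s^5 - 3*s^4 + s^3 + 3*s^2 - 2*s) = (s + 1)^2*(s + 2)*(s^4 - 4*s^3 + 5*s^2 - 2*s) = (s - 1)*(s + 1)^2*(s + 2)*(s^3 - 3*s^2 + 2*s) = (s - 1)^2*(s + 1)^2*(s + 2)*(s^2 - 2*s) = s*(s - 1)^2*(s + 1)^2*(s + 2)*(s - 2)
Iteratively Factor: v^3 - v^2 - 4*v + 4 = (v + 2)*(v^2 - 3*v + 2) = (v - 1)*(v + 2)*(v - 2)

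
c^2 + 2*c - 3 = (c - 1)*(c + 3)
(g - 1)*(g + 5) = g^2 + 4*g - 5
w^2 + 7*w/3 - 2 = (w - 2/3)*(w + 3)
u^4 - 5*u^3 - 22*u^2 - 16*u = u*(u - 8)*(u + 1)*(u + 2)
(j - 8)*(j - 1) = j^2 - 9*j + 8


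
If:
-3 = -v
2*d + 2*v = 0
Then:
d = -3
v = 3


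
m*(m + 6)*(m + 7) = m^3 + 13*m^2 + 42*m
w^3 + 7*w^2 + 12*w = w*(w + 3)*(w + 4)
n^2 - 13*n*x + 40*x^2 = (n - 8*x)*(n - 5*x)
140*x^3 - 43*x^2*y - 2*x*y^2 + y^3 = (-5*x + y)*(-4*x + y)*(7*x + y)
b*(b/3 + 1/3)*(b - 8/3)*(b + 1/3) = b^4/3 - 4*b^3/9 - 29*b^2/27 - 8*b/27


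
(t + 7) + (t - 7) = 2*t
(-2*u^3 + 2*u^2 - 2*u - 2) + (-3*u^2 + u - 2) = -2*u^3 - u^2 - u - 4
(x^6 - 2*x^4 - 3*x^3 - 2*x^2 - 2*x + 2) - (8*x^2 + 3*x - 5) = x^6 - 2*x^4 - 3*x^3 - 10*x^2 - 5*x + 7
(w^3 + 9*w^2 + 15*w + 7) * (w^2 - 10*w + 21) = w^5 - w^4 - 54*w^3 + 46*w^2 + 245*w + 147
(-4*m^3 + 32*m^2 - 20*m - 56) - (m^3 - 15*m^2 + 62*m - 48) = -5*m^3 + 47*m^2 - 82*m - 8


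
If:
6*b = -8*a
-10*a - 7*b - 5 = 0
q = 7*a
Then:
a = -15/2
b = 10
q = -105/2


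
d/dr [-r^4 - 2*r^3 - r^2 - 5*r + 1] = -4*r^3 - 6*r^2 - 2*r - 5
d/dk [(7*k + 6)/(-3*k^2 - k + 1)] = (-21*k^2 - 7*k + (6*k + 1)*(7*k + 6) + 7)/(3*k^2 + k - 1)^2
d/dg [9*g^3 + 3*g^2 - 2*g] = 27*g^2 + 6*g - 2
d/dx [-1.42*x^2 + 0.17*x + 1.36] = 0.17 - 2.84*x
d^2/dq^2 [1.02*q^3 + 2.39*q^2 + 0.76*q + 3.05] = 6.12*q + 4.78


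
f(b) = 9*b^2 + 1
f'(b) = 18*b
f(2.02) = 37.72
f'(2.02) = 36.36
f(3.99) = 144.28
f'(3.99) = 71.82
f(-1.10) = 11.89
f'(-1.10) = -19.80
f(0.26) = 1.61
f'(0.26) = 4.68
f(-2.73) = 68.08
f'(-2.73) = -49.14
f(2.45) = 55.02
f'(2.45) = 44.10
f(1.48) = 20.71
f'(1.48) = 26.64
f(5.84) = 307.95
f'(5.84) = 105.12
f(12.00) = 1297.00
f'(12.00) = 216.00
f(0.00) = 1.00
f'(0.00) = 0.00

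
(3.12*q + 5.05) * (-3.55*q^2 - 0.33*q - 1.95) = -11.076*q^3 - 18.9571*q^2 - 7.7505*q - 9.8475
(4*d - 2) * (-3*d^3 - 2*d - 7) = -12*d^4 + 6*d^3 - 8*d^2 - 24*d + 14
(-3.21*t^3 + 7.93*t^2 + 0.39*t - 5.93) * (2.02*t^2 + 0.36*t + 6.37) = -6.4842*t^5 + 14.863*t^4 - 16.8051*t^3 + 38.6759*t^2 + 0.3495*t - 37.7741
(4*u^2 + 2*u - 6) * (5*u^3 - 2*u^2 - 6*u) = 20*u^5 + 2*u^4 - 58*u^3 + 36*u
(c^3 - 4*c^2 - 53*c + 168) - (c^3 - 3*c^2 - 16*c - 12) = -c^2 - 37*c + 180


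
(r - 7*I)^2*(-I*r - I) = -I*r^3 - 14*r^2 - I*r^2 - 14*r + 49*I*r + 49*I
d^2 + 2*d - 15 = (d - 3)*(d + 5)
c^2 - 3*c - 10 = (c - 5)*(c + 2)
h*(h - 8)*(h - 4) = h^3 - 12*h^2 + 32*h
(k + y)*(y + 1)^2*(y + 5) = k*y^3 + 7*k*y^2 + 11*k*y + 5*k + y^4 + 7*y^3 + 11*y^2 + 5*y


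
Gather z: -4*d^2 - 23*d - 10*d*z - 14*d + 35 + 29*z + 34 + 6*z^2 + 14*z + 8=-4*d^2 - 37*d + 6*z^2 + z*(43 - 10*d) + 77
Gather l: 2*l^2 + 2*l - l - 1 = 2*l^2 + l - 1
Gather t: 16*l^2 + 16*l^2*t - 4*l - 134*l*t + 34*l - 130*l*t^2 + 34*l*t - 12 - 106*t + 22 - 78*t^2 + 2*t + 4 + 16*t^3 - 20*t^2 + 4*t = 16*l^2 + 30*l + 16*t^3 + t^2*(-130*l - 98) + t*(16*l^2 - 100*l - 100) + 14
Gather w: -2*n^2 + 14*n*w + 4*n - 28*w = -2*n^2 + 4*n + w*(14*n - 28)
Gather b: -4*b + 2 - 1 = 1 - 4*b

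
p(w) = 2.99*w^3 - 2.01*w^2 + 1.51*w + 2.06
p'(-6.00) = 348.55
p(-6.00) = -725.20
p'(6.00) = 300.31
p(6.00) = 584.60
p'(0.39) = 1.31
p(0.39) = 2.52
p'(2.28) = 38.97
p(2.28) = 30.49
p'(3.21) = 81.03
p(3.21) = 85.09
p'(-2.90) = 88.61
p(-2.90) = -92.15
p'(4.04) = 131.67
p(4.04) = 172.51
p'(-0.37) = 4.23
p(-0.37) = 1.07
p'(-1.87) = 40.39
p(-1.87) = -27.34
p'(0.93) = 5.53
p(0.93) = 4.13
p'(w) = 8.97*w^2 - 4.02*w + 1.51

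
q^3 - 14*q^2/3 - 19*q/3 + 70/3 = (q - 5)*(q - 2)*(q + 7/3)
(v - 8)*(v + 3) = v^2 - 5*v - 24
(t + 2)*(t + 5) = t^2 + 7*t + 10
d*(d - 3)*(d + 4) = d^3 + d^2 - 12*d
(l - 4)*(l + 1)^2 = l^3 - 2*l^2 - 7*l - 4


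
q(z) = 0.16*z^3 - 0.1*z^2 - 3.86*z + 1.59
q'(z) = 0.48*z^2 - 0.2*z - 3.86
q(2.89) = -6.54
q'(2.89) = -0.43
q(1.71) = -4.50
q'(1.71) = -2.80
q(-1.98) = 7.60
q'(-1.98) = -1.58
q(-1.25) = 5.95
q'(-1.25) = -2.86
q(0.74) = -1.26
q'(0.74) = -3.75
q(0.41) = 0.00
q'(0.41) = -3.86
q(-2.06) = 7.72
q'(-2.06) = -1.41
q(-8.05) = -57.28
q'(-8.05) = 28.86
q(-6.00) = -13.41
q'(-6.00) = 14.62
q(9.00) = 75.39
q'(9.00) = 33.22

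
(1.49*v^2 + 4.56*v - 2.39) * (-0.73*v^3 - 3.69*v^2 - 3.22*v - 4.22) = -1.0877*v^5 - 8.8269*v^4 - 19.8795*v^3 - 12.1519*v^2 - 11.5474*v + 10.0858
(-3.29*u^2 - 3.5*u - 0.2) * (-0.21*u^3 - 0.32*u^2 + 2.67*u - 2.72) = 0.6909*u^5 + 1.7878*u^4 - 7.6223*u^3 - 0.332199999999998*u^2 + 8.986*u + 0.544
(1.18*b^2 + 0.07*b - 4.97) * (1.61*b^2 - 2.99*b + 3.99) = 1.8998*b^4 - 3.4155*b^3 - 3.5028*b^2 + 15.1396*b - 19.8303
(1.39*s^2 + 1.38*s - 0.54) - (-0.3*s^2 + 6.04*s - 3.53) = 1.69*s^2 - 4.66*s + 2.99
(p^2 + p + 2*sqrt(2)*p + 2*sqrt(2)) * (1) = p^2 + p + 2*sqrt(2)*p + 2*sqrt(2)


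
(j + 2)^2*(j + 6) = j^3 + 10*j^2 + 28*j + 24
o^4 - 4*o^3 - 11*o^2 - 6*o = o*(o - 6)*(o + 1)^2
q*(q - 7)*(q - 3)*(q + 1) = q^4 - 9*q^3 + 11*q^2 + 21*q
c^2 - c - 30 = (c - 6)*(c + 5)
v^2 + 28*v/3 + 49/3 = (v + 7/3)*(v + 7)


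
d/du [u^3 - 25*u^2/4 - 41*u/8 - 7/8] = 3*u^2 - 25*u/2 - 41/8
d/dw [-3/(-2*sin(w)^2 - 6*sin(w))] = -3*(2*sin(w) + 3)*cos(w)/(2*(sin(w) + 3)^2*sin(w)^2)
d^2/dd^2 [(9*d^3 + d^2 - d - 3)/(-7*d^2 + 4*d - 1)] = 60*(-2*d^3 + 19*d^2 - 10*d + 1)/(343*d^6 - 588*d^5 + 483*d^4 - 232*d^3 + 69*d^2 - 12*d + 1)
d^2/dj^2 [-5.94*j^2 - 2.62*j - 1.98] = -11.8800000000000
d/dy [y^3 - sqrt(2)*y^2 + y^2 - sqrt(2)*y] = 3*y^2 - 2*sqrt(2)*y + 2*y - sqrt(2)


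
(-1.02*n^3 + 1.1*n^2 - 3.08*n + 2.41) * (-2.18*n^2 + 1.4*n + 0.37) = 2.2236*n^5 - 3.826*n^4 + 7.877*n^3 - 9.1588*n^2 + 2.2344*n + 0.8917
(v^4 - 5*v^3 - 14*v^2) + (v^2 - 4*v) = v^4 - 5*v^3 - 13*v^2 - 4*v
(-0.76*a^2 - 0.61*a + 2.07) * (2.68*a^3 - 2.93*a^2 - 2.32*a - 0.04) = -2.0368*a^5 + 0.592*a^4 + 9.0981*a^3 - 4.6195*a^2 - 4.778*a - 0.0828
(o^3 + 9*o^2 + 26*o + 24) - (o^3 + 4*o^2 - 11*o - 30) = 5*o^2 + 37*o + 54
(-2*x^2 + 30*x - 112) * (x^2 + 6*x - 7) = -2*x^4 + 18*x^3 + 82*x^2 - 882*x + 784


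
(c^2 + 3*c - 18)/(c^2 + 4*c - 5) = (c^2 + 3*c - 18)/(c^2 + 4*c - 5)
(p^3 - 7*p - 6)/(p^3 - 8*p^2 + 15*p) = (p^2 + 3*p + 2)/(p*(p - 5))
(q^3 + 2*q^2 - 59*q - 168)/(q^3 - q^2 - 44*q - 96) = (q + 7)/(q + 4)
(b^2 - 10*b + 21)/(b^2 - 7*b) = (b - 3)/b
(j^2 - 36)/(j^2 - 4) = (j^2 - 36)/(j^2 - 4)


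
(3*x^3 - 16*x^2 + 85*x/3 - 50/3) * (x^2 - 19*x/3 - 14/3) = 3*x^5 - 35*x^4 + 347*x^3/3 - 1093*x^2/9 - 80*x/3 + 700/9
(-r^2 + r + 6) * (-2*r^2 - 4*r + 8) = 2*r^4 + 2*r^3 - 24*r^2 - 16*r + 48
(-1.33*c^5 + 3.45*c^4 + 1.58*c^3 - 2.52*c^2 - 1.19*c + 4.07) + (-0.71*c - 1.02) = -1.33*c^5 + 3.45*c^4 + 1.58*c^3 - 2.52*c^2 - 1.9*c + 3.05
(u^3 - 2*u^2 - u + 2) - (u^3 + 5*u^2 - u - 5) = 7 - 7*u^2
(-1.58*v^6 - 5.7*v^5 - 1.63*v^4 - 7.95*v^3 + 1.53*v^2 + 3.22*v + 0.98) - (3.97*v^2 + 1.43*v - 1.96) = -1.58*v^6 - 5.7*v^5 - 1.63*v^4 - 7.95*v^3 - 2.44*v^2 + 1.79*v + 2.94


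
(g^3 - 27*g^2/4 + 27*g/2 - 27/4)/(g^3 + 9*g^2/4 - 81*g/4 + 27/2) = (g - 3)/(g + 6)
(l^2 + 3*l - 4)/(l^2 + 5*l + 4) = (l - 1)/(l + 1)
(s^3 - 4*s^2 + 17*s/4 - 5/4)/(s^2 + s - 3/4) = (2*s^2 - 7*s + 5)/(2*s + 3)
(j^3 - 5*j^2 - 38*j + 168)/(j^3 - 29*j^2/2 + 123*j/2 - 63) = 2*(j^2 + 2*j - 24)/(2*j^2 - 15*j + 18)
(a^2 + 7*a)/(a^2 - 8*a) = (a + 7)/(a - 8)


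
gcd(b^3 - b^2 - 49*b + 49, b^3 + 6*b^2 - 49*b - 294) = b^2 - 49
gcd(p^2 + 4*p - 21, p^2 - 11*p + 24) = p - 3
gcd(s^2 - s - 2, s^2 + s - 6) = s - 2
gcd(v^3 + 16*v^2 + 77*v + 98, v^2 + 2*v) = v + 2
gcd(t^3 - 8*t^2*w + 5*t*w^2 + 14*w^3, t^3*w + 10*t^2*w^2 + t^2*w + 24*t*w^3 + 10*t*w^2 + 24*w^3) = 1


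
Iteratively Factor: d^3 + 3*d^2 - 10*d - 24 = (d - 3)*(d^2 + 6*d + 8) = (d - 3)*(d + 2)*(d + 4)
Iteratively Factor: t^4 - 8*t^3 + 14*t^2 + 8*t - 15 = (t - 1)*(t^3 - 7*t^2 + 7*t + 15) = (t - 3)*(t - 1)*(t^2 - 4*t - 5) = (t - 5)*(t - 3)*(t - 1)*(t + 1)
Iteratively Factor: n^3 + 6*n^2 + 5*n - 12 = (n + 4)*(n^2 + 2*n - 3) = (n - 1)*(n + 4)*(n + 3)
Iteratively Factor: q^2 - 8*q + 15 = (q - 3)*(q - 5)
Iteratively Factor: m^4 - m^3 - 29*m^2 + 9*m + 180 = (m + 4)*(m^3 - 5*m^2 - 9*m + 45) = (m - 5)*(m + 4)*(m^2 - 9) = (m - 5)*(m + 3)*(m + 4)*(m - 3)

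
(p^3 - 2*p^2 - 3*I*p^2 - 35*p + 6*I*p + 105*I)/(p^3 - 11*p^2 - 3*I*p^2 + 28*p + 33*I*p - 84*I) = (p + 5)/(p - 4)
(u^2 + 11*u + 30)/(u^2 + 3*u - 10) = (u + 6)/(u - 2)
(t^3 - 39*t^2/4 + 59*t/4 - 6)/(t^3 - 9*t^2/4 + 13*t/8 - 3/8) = 2*(t - 8)/(2*t - 1)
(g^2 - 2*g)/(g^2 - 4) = g/(g + 2)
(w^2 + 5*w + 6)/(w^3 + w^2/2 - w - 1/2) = 2*(w^2 + 5*w + 6)/(2*w^3 + w^2 - 2*w - 1)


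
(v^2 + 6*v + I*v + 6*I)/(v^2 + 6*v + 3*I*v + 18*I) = (v + I)/(v + 3*I)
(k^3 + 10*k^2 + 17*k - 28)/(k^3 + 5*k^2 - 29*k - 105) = (k^2 + 3*k - 4)/(k^2 - 2*k - 15)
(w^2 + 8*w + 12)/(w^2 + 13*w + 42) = (w + 2)/(w + 7)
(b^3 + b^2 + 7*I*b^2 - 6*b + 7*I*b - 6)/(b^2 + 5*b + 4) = (b^2 + 7*I*b - 6)/(b + 4)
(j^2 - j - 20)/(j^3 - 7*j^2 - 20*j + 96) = (j - 5)/(j^2 - 11*j + 24)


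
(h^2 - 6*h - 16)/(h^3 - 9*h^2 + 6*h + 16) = (h + 2)/(h^2 - h - 2)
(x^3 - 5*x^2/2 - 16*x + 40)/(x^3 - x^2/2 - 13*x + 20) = (x - 4)/(x - 2)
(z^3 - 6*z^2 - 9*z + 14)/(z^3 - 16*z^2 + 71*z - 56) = (z + 2)/(z - 8)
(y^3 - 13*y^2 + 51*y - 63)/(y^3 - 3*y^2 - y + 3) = (y^2 - 10*y + 21)/(y^2 - 1)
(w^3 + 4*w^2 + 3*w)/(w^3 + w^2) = (w + 3)/w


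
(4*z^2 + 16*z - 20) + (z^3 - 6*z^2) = z^3 - 2*z^2 + 16*z - 20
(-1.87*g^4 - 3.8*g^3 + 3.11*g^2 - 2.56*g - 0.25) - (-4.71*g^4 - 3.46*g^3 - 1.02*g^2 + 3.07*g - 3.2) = 2.84*g^4 - 0.34*g^3 + 4.13*g^2 - 5.63*g + 2.95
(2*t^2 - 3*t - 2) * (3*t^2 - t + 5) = 6*t^4 - 11*t^3 + 7*t^2 - 13*t - 10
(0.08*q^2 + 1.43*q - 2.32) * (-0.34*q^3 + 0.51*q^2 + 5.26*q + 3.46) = -0.0272*q^5 - 0.4454*q^4 + 1.9389*q^3 + 6.6154*q^2 - 7.2554*q - 8.0272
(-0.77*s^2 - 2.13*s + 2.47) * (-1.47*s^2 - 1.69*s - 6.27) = 1.1319*s^4 + 4.4324*s^3 + 4.7967*s^2 + 9.1808*s - 15.4869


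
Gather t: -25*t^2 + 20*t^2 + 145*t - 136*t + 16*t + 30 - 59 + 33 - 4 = -5*t^2 + 25*t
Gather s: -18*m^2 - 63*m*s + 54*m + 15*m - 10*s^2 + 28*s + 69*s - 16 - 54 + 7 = -18*m^2 + 69*m - 10*s^2 + s*(97 - 63*m) - 63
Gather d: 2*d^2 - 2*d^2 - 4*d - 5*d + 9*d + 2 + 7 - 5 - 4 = 0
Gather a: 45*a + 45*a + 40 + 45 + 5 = 90*a + 90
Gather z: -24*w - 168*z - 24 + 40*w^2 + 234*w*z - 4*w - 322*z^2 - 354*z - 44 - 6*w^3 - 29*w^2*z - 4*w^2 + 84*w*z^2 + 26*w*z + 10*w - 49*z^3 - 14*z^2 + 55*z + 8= -6*w^3 + 36*w^2 - 18*w - 49*z^3 + z^2*(84*w - 336) + z*(-29*w^2 + 260*w - 467) - 60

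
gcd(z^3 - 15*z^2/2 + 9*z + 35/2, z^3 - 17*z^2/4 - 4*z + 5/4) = z^2 - 4*z - 5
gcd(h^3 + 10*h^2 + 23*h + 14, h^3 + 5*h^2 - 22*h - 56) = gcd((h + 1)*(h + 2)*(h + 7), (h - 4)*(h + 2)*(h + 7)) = h^2 + 9*h + 14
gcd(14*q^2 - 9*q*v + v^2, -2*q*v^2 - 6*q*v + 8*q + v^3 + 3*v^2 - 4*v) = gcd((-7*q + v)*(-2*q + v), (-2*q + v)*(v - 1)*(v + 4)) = 2*q - v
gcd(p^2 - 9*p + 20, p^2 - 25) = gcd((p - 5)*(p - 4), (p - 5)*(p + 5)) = p - 5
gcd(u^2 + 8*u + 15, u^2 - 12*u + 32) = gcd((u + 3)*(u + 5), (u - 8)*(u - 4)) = 1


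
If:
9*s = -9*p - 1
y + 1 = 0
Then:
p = -s - 1/9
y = -1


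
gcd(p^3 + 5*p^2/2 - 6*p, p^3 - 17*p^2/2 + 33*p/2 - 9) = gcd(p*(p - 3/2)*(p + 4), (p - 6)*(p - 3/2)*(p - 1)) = p - 3/2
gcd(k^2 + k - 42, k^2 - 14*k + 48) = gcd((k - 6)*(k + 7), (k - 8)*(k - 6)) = k - 6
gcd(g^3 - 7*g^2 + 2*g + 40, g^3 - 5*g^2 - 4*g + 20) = g^2 - 3*g - 10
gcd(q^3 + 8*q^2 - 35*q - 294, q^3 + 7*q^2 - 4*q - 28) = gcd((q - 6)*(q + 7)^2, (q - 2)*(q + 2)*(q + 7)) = q + 7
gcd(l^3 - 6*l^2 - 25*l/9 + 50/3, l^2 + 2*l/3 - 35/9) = l - 5/3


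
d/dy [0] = 0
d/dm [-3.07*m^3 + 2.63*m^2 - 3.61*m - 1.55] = -9.21*m^2 + 5.26*m - 3.61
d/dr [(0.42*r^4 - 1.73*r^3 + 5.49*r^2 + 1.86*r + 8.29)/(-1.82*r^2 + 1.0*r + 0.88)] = (-1.5288*r^5 + 4.4086*r^4 - 1.9816*r^3 + 4.308*r^2 + 39.838*r - 6.6532)/(3.3124*r^4 - 3.64*r^3 - 2.2032*r^2 + 1.76*r + 0.7744)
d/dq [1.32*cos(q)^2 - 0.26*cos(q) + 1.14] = (0.26 - 2.64*cos(q))*sin(q)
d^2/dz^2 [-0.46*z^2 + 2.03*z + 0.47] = -0.920000000000000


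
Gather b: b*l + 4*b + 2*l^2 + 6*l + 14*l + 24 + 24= b*(l + 4) + 2*l^2 + 20*l + 48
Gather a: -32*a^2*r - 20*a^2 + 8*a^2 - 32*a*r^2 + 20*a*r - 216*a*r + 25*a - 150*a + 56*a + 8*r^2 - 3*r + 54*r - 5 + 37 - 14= a^2*(-32*r - 12) + a*(-32*r^2 - 196*r - 69) + 8*r^2 + 51*r + 18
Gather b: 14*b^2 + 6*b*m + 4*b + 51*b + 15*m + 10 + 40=14*b^2 + b*(6*m + 55) + 15*m + 50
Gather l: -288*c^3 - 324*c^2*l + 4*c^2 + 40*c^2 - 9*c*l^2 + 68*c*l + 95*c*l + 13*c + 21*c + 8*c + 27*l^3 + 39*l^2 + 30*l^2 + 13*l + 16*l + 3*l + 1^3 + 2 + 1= -288*c^3 + 44*c^2 + 42*c + 27*l^3 + l^2*(69 - 9*c) + l*(-324*c^2 + 163*c + 32) + 4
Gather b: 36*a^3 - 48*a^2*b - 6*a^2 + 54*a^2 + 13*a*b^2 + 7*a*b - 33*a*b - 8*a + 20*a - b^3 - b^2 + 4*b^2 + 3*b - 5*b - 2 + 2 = 36*a^3 + 48*a^2 + 12*a - b^3 + b^2*(13*a + 3) + b*(-48*a^2 - 26*a - 2)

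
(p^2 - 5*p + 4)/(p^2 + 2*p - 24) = (p - 1)/(p + 6)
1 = 1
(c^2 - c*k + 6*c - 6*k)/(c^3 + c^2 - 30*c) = (c - k)/(c*(c - 5))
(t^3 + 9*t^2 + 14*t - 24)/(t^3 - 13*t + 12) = (t + 6)/(t - 3)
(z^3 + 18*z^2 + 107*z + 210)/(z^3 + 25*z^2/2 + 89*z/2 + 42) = 2*(z^2 + 11*z + 30)/(2*z^2 + 11*z + 12)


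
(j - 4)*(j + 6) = j^2 + 2*j - 24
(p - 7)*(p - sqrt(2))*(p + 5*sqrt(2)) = p^3 - 7*p^2 + 4*sqrt(2)*p^2 - 28*sqrt(2)*p - 10*p + 70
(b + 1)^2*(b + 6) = b^3 + 8*b^2 + 13*b + 6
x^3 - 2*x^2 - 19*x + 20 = (x - 5)*(x - 1)*(x + 4)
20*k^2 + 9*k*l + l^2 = (4*k + l)*(5*k + l)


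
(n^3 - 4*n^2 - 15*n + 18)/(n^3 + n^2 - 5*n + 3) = (n - 6)/(n - 1)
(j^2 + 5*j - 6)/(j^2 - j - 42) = (j - 1)/(j - 7)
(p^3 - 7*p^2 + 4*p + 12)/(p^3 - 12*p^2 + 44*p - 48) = (p + 1)/(p - 4)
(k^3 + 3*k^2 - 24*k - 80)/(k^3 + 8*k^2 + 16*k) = (k - 5)/k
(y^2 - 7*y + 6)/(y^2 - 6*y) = (y - 1)/y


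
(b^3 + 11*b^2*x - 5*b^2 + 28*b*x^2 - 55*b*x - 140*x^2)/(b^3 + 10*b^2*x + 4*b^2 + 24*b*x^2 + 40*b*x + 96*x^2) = (b^2 + 7*b*x - 5*b - 35*x)/(b^2 + 6*b*x + 4*b + 24*x)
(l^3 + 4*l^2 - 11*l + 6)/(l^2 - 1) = (l^2 + 5*l - 6)/(l + 1)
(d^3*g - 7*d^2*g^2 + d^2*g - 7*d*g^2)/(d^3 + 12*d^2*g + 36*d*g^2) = g*(d^2 - 7*d*g + d - 7*g)/(d^2 + 12*d*g + 36*g^2)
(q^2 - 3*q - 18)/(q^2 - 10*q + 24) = (q + 3)/(q - 4)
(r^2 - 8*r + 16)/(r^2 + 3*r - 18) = (r^2 - 8*r + 16)/(r^2 + 3*r - 18)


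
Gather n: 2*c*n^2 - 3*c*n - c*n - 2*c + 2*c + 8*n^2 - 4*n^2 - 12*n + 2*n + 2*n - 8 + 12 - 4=n^2*(2*c + 4) + n*(-4*c - 8)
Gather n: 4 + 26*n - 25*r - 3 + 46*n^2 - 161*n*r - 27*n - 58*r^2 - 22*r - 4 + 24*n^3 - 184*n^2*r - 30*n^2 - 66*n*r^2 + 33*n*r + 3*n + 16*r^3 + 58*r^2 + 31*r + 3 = 24*n^3 + n^2*(16 - 184*r) + n*(-66*r^2 - 128*r + 2) + 16*r^3 - 16*r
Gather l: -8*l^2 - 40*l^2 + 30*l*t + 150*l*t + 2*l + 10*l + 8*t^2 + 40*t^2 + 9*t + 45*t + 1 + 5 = -48*l^2 + l*(180*t + 12) + 48*t^2 + 54*t + 6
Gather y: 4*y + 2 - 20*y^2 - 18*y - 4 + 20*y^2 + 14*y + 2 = 0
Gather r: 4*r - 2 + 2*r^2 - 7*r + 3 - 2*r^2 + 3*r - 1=0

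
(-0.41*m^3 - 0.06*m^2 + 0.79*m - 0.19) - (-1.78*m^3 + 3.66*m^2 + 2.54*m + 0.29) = 1.37*m^3 - 3.72*m^2 - 1.75*m - 0.48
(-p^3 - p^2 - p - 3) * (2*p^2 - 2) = -2*p^5 - 2*p^4 - 4*p^2 + 2*p + 6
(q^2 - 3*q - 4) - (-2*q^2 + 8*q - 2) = 3*q^2 - 11*q - 2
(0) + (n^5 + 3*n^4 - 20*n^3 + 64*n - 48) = n^5 + 3*n^4 - 20*n^3 + 64*n - 48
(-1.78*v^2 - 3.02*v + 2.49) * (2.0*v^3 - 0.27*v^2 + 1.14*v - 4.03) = -3.56*v^5 - 5.5594*v^4 + 3.7662*v^3 + 3.0583*v^2 + 15.0092*v - 10.0347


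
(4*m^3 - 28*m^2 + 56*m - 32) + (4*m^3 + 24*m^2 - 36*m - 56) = 8*m^3 - 4*m^2 + 20*m - 88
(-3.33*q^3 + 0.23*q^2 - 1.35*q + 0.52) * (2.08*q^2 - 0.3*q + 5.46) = -6.9264*q^5 + 1.4774*q^4 - 21.0588*q^3 + 2.7424*q^2 - 7.527*q + 2.8392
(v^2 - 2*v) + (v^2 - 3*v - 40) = 2*v^2 - 5*v - 40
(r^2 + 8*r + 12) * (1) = r^2 + 8*r + 12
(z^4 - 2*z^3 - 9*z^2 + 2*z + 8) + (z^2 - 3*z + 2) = z^4 - 2*z^3 - 8*z^2 - z + 10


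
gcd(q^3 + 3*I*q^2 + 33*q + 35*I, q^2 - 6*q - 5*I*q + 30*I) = q - 5*I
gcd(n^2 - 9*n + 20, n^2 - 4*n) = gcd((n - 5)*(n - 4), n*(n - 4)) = n - 4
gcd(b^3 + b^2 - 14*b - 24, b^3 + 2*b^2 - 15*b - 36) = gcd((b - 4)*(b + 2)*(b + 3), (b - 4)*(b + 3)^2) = b^2 - b - 12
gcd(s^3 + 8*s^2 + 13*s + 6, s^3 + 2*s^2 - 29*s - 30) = s^2 + 7*s + 6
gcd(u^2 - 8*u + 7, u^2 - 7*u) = u - 7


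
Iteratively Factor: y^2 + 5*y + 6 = (y + 2)*(y + 3)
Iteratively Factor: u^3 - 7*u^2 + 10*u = (u - 2)*(u^2 - 5*u) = (u - 5)*(u - 2)*(u)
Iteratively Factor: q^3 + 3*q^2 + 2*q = (q)*(q^2 + 3*q + 2) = q*(q + 2)*(q + 1)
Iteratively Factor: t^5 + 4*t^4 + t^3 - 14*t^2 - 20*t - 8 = (t + 1)*(t^4 + 3*t^3 - 2*t^2 - 12*t - 8) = (t + 1)*(t + 2)*(t^3 + t^2 - 4*t - 4) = (t + 1)^2*(t + 2)*(t^2 - 4) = (t - 2)*(t + 1)^2*(t + 2)*(t + 2)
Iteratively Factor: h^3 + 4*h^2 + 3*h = (h + 3)*(h^2 + h) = h*(h + 3)*(h + 1)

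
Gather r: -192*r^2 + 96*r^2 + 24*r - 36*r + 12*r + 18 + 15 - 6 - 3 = 24 - 96*r^2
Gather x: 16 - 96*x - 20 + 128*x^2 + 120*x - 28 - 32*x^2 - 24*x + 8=96*x^2 - 24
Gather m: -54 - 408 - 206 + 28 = -640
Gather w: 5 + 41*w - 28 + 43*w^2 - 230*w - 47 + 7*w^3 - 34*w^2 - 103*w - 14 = 7*w^3 + 9*w^2 - 292*w - 84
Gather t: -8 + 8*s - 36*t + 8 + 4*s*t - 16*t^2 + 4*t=8*s - 16*t^2 + t*(4*s - 32)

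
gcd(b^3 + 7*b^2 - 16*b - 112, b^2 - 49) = b + 7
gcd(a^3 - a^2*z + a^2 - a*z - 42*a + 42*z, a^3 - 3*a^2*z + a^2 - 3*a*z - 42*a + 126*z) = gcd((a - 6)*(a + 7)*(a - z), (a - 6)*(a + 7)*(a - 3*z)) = a^2 + a - 42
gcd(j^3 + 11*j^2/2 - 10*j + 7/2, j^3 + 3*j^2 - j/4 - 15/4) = j - 1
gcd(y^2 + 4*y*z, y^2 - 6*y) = y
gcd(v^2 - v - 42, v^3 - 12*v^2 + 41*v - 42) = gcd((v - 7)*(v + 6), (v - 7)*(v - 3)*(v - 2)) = v - 7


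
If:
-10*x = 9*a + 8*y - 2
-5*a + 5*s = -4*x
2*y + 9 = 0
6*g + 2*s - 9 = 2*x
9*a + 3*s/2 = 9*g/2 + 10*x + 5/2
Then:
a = 2069/817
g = 3844/2451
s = 25/19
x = 2485/1634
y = -9/2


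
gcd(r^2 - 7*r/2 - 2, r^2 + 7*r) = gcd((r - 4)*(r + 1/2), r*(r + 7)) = 1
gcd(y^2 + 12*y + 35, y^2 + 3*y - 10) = y + 5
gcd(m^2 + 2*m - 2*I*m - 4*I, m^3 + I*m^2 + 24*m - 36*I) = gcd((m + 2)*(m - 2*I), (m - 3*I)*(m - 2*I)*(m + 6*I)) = m - 2*I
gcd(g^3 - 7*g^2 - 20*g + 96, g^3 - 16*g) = g + 4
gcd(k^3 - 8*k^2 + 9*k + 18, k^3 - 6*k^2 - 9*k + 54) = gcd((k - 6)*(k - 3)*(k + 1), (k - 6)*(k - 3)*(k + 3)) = k^2 - 9*k + 18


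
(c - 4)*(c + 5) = c^2 + c - 20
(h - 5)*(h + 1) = h^2 - 4*h - 5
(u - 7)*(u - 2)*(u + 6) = u^3 - 3*u^2 - 40*u + 84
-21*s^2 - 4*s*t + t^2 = (-7*s + t)*(3*s + t)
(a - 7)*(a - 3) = a^2 - 10*a + 21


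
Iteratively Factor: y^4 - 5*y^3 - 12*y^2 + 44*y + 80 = (y + 2)*(y^3 - 7*y^2 + 2*y + 40) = (y - 4)*(y + 2)*(y^2 - 3*y - 10) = (y - 5)*(y - 4)*(y + 2)*(y + 2)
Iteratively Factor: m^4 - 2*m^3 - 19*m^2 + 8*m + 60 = (m - 5)*(m^3 + 3*m^2 - 4*m - 12) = (m - 5)*(m + 3)*(m^2 - 4) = (m - 5)*(m - 2)*(m + 3)*(m + 2)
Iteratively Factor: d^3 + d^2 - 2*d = (d - 1)*(d^2 + 2*d) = (d - 1)*(d + 2)*(d)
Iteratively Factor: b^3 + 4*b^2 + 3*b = (b + 3)*(b^2 + b) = (b + 1)*(b + 3)*(b)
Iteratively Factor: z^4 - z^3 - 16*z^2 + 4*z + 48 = (z - 4)*(z^3 + 3*z^2 - 4*z - 12) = (z - 4)*(z - 2)*(z^2 + 5*z + 6) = (z - 4)*(z - 2)*(z + 3)*(z + 2)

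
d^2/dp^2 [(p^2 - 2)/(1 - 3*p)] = 34/(27*p^3 - 27*p^2 + 9*p - 1)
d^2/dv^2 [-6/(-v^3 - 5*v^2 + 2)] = 12*(v^2*(3*v + 10)^2 - (3*v + 5)*(v^3 + 5*v^2 - 2))/(v^3 + 5*v^2 - 2)^3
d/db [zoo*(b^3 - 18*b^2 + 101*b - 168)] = zoo*(b^2 + b + 1)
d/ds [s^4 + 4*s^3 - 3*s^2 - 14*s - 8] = 4*s^3 + 12*s^2 - 6*s - 14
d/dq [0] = 0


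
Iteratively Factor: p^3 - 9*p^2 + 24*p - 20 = (p - 5)*(p^2 - 4*p + 4) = (p - 5)*(p - 2)*(p - 2)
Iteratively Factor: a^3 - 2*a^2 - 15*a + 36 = (a - 3)*(a^2 + a - 12) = (a - 3)*(a + 4)*(a - 3)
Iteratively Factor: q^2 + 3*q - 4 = (q + 4)*(q - 1)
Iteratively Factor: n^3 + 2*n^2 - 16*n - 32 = (n + 2)*(n^2 - 16) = (n + 2)*(n + 4)*(n - 4)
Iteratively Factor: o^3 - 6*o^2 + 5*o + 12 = (o - 3)*(o^2 - 3*o - 4) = (o - 4)*(o - 3)*(o + 1)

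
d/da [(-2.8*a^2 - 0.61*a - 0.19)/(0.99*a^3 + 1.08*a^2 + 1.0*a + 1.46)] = (2.772*a^4 + 1.2078*a^3 - 1.5769*a^2 - 7.7656*a - 0.7006)/(0.9801*a^6 + 2.1384*a^5 + 3.1464*a^4 + 5.0508*a^3 + 4.1536*a^2 + 2.92*a + 2.1316)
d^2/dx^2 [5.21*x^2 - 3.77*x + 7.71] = 10.4200000000000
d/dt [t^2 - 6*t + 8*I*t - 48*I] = 2*t - 6 + 8*I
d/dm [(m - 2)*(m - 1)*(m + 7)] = 3*m^2 + 8*m - 19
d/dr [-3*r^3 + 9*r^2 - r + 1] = -9*r^2 + 18*r - 1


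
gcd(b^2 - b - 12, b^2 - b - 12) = b^2 - b - 12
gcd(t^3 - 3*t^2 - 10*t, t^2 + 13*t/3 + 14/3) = t + 2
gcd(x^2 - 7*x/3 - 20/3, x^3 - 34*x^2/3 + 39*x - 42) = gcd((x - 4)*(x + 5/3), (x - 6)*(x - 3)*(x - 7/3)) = 1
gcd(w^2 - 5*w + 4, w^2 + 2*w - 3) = w - 1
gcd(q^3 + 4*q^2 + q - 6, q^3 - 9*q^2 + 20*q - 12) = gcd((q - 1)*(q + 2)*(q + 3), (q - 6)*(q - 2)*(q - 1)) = q - 1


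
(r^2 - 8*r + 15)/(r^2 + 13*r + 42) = (r^2 - 8*r + 15)/(r^2 + 13*r + 42)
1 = 1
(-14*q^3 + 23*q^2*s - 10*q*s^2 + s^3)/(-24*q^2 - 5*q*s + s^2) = (14*q^3 - 23*q^2*s + 10*q*s^2 - s^3)/(24*q^2 + 5*q*s - s^2)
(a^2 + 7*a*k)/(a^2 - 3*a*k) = (a + 7*k)/(a - 3*k)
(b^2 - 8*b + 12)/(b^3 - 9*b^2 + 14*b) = (b - 6)/(b*(b - 7))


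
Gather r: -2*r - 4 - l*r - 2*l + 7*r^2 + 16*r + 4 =-2*l + 7*r^2 + r*(14 - l)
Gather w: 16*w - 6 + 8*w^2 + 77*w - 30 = 8*w^2 + 93*w - 36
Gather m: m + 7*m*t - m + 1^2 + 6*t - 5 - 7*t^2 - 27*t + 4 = 7*m*t - 7*t^2 - 21*t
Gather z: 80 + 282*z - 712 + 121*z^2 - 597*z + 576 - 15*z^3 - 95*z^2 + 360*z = -15*z^3 + 26*z^2 + 45*z - 56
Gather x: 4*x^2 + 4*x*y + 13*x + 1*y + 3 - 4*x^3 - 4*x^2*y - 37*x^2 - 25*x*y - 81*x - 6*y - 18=-4*x^3 + x^2*(-4*y - 33) + x*(-21*y - 68) - 5*y - 15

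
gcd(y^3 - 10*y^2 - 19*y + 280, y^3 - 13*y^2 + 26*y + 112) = y^2 - 15*y + 56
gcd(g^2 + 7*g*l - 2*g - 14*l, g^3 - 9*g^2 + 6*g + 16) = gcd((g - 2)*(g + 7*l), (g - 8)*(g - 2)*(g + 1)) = g - 2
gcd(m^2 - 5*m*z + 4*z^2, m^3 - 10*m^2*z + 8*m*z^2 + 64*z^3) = -m + 4*z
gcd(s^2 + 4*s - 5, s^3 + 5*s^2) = s + 5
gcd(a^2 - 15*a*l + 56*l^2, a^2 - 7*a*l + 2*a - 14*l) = a - 7*l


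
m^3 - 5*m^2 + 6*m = m*(m - 3)*(m - 2)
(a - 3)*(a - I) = a^2 - 3*a - I*a + 3*I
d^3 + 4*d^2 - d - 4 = (d - 1)*(d + 1)*(d + 4)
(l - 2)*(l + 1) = l^2 - l - 2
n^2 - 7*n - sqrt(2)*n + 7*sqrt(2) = (n - 7)*(n - sqrt(2))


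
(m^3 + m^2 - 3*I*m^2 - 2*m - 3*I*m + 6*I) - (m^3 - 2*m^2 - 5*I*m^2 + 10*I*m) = 3*m^2 + 2*I*m^2 - 2*m - 13*I*m + 6*I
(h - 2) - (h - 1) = -1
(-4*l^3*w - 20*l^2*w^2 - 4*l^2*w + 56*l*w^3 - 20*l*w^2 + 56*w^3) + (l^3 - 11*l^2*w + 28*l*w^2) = -4*l^3*w + l^3 - 20*l^2*w^2 - 15*l^2*w + 56*l*w^3 + 8*l*w^2 + 56*w^3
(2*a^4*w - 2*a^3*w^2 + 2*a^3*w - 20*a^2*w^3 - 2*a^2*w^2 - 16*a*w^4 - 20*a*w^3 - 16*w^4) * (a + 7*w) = 2*a^5*w + 12*a^4*w^2 + 2*a^4*w - 34*a^3*w^3 + 12*a^3*w^2 - 156*a^2*w^4 - 34*a^2*w^3 - 112*a*w^5 - 156*a*w^4 - 112*w^5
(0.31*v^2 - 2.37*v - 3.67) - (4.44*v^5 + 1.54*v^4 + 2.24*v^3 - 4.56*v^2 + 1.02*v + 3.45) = -4.44*v^5 - 1.54*v^4 - 2.24*v^3 + 4.87*v^2 - 3.39*v - 7.12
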